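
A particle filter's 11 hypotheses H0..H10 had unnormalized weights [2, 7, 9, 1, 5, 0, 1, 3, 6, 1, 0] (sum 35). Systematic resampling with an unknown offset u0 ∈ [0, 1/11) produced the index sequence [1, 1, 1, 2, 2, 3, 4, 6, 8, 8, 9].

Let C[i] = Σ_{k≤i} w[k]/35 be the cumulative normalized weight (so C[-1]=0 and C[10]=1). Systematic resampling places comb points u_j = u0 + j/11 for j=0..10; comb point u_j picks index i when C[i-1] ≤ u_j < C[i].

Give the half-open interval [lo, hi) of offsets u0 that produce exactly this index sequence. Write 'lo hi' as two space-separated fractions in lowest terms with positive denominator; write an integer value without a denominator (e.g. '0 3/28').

4/55 29/385

C = [2/35, 9/35, 18/35, 19/35, 24/35, 24/35, 5/7, 4/5, 34/35, 1, 1]
j=0 picked index 1: u0 ∈ [2/35, 9/35)
j=1 picked index 1: u0 ∈ [-13/385, 64/385)
j=2 picked index 1: u0 ∈ [-48/385, 29/385)
j=3 picked index 2: u0 ∈ [-6/385, 93/385)
j=4 picked index 2: u0 ∈ [-41/385, 58/385)
j=5 picked index 3: u0 ∈ [23/385, 34/385)
j=6 picked index 4: u0 ∈ [-1/385, 54/385)
j=7 picked index 6: u0 ∈ [19/385, 6/77)
j=8 picked index 8: u0 ∈ [4/55, 94/385)
j=9 picked index 8: u0 ∈ [-1/55, 59/385)
j=10 picked index 9: u0 ∈ [24/385, 1/11)
intersection: [4/55, 29/385)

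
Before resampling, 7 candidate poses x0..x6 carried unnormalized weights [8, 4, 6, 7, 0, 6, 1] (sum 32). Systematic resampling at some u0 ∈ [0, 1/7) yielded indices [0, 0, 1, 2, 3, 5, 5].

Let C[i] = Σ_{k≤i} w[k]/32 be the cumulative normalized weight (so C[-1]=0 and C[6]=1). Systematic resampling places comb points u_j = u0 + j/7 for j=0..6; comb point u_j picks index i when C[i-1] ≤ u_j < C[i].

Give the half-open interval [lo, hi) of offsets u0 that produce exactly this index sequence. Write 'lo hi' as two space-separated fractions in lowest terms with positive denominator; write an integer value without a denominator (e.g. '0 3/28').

15/224 5/56

C = [1/4, 3/8, 9/16, 25/32, 25/32, 31/32, 1]
j=0 picked index 0: u0 ∈ [0, 1/4)
j=1 picked index 0: u0 ∈ [-1/7, 3/28)
j=2 picked index 1: u0 ∈ [-1/28, 5/56)
j=3 picked index 2: u0 ∈ [-3/56, 15/112)
j=4 picked index 3: u0 ∈ [-1/112, 47/224)
j=5 picked index 5: u0 ∈ [15/224, 57/224)
j=6 picked index 5: u0 ∈ [-17/224, 25/224)
intersection: [15/224, 5/56)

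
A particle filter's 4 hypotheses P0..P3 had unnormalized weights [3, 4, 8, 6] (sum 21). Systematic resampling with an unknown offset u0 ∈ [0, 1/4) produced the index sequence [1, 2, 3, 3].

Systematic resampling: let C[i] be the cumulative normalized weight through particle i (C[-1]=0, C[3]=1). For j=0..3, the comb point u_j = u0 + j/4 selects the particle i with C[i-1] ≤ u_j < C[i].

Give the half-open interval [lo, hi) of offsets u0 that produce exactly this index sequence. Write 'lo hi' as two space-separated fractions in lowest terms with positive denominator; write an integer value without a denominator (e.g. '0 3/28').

C = [1/7, 1/3, 5/7, 1]
j=0 picked index 1: u0 ∈ [1/7, 1/3)
j=1 picked index 2: u0 ∈ [1/12, 13/28)
j=2 picked index 3: u0 ∈ [3/14, 1/2)
j=3 picked index 3: u0 ∈ [-1/28, 1/4)
intersection: [3/14, 1/4)

3/14 1/4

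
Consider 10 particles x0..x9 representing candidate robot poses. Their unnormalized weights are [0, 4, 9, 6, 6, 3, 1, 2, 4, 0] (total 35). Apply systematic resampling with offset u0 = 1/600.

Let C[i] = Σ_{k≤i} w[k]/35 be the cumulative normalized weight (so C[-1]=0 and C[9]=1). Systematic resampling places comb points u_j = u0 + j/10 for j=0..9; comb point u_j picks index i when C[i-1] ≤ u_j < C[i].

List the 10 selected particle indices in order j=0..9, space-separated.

1 1 2 2 3 3 4 4 6 8

C = [0, 4/35, 13/35, 19/35, 5/7, 4/5, 29/35, 31/35, 1, 1]
j=0: u_0=1/600 ∈ [0, 4/35) → index 1
j=1: u_1=61/600 ∈ [0, 4/35) → index 1
j=2: u_2=121/600 ∈ [4/35, 13/35) → index 2
j=3: u_3=181/600 ∈ [4/35, 13/35) → index 2
j=4: u_4=241/600 ∈ [13/35, 19/35) → index 3
j=5: u_5=301/600 ∈ [13/35, 19/35) → index 3
j=6: u_6=361/600 ∈ [19/35, 5/7) → index 4
j=7: u_7=421/600 ∈ [19/35, 5/7) → index 4
j=8: u_8=481/600 ∈ [4/5, 29/35) → index 6
j=9: u_9=541/600 ∈ [31/35, 1) → index 8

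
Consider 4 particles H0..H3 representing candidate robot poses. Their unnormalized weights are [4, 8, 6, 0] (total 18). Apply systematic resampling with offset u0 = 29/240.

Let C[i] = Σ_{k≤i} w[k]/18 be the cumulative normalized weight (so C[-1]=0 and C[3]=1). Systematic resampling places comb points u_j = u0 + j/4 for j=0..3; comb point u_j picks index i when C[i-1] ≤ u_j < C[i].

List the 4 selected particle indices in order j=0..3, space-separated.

0 1 1 2

C = [2/9, 2/3, 1, 1]
j=0: u_0=29/240 ∈ [0, 2/9) → index 0
j=1: u_1=89/240 ∈ [2/9, 2/3) → index 1
j=2: u_2=149/240 ∈ [2/9, 2/3) → index 1
j=3: u_3=209/240 ∈ [2/3, 1) → index 2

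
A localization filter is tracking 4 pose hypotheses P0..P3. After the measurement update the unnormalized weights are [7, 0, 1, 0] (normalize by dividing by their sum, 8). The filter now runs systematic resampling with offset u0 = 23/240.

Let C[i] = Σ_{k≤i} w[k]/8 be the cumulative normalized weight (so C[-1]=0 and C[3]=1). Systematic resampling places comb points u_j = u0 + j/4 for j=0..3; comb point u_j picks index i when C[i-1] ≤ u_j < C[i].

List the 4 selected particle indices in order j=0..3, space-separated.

C = [7/8, 7/8, 1, 1]
j=0: u_0=23/240 ∈ [0, 7/8) → index 0
j=1: u_1=83/240 ∈ [0, 7/8) → index 0
j=2: u_2=143/240 ∈ [0, 7/8) → index 0
j=3: u_3=203/240 ∈ [0, 7/8) → index 0

0 0 0 0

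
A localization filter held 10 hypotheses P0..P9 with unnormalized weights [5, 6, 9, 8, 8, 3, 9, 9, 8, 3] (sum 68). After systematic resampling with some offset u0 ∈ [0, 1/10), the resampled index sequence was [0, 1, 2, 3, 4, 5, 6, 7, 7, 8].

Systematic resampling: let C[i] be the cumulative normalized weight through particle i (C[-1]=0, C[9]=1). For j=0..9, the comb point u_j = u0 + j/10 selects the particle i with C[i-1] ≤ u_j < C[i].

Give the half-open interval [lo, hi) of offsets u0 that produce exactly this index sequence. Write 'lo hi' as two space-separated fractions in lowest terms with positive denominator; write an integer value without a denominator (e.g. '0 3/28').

1/34 13/340

C = [5/68, 11/68, 5/17, 7/17, 9/17, 39/68, 12/17, 57/68, 65/68, 1]
j=0 picked index 0: u0 ∈ [0, 5/68)
j=1 picked index 1: u0 ∈ [-9/340, 21/340)
j=2 picked index 2: u0 ∈ [-13/340, 8/85)
j=3 picked index 3: u0 ∈ [-1/170, 19/170)
j=4 picked index 4: u0 ∈ [1/85, 11/85)
j=5 picked index 5: u0 ∈ [1/34, 5/68)
j=6 picked index 6: u0 ∈ [-9/340, 9/85)
j=7 picked index 7: u0 ∈ [1/170, 47/340)
j=8 picked index 7: u0 ∈ [-8/85, 13/340)
j=9 picked index 8: u0 ∈ [-21/340, 19/340)
intersection: [1/34, 13/340)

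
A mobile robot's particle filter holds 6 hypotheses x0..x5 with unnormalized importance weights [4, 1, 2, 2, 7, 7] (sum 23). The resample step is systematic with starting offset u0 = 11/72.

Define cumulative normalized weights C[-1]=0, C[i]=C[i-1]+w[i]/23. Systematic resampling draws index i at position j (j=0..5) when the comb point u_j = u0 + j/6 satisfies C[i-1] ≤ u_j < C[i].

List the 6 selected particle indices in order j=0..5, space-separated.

0 3 4 4 5 5

C = [4/23, 5/23, 7/23, 9/23, 16/23, 1]
j=0: u_0=11/72 ∈ [0, 4/23) → index 0
j=1: u_1=23/72 ∈ [7/23, 9/23) → index 3
j=2: u_2=35/72 ∈ [9/23, 16/23) → index 4
j=3: u_3=47/72 ∈ [9/23, 16/23) → index 4
j=4: u_4=59/72 ∈ [16/23, 1) → index 5
j=5: u_5=71/72 ∈ [16/23, 1) → index 5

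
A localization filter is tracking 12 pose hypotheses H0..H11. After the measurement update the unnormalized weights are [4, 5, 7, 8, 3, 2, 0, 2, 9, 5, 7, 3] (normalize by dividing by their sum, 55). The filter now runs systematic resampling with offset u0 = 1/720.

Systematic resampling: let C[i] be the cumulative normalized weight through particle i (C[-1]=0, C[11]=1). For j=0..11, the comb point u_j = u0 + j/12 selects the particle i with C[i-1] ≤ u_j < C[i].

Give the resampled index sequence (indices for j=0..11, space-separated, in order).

0 1 2 2 3 3 5 8 8 9 10 10

C = [4/55, 9/55, 16/55, 24/55, 27/55, 29/55, 29/55, 31/55, 8/11, 9/11, 52/55, 1]
j=0: u_0=1/720 ∈ [0, 4/55) → index 0
j=1: u_1=61/720 ∈ [4/55, 9/55) → index 1
j=2: u_2=121/720 ∈ [9/55, 16/55) → index 2
j=3: u_3=181/720 ∈ [9/55, 16/55) → index 2
j=4: u_4=241/720 ∈ [16/55, 24/55) → index 3
j=5: u_5=301/720 ∈ [16/55, 24/55) → index 3
j=6: u_6=361/720 ∈ [27/55, 29/55) → index 5
j=7: u_7=421/720 ∈ [31/55, 8/11) → index 8
j=8: u_8=481/720 ∈ [31/55, 8/11) → index 8
j=9: u_9=541/720 ∈ [8/11, 9/11) → index 9
j=10: u_10=601/720 ∈ [9/11, 52/55) → index 10
j=11: u_11=661/720 ∈ [9/11, 52/55) → index 10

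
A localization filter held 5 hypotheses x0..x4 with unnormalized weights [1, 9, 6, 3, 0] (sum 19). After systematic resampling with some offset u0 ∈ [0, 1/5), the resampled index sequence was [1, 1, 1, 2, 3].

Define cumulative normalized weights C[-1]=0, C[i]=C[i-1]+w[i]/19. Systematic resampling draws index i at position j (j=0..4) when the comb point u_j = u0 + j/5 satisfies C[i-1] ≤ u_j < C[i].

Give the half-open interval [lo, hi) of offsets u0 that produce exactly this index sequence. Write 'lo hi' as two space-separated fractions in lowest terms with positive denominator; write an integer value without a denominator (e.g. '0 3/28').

C = [1/19, 10/19, 16/19, 1, 1]
j=0 picked index 1: u0 ∈ [1/19, 10/19)
j=1 picked index 1: u0 ∈ [-14/95, 31/95)
j=2 picked index 1: u0 ∈ [-33/95, 12/95)
j=3 picked index 2: u0 ∈ [-7/95, 23/95)
j=4 picked index 3: u0 ∈ [4/95, 1/5)
intersection: [1/19, 12/95)

1/19 12/95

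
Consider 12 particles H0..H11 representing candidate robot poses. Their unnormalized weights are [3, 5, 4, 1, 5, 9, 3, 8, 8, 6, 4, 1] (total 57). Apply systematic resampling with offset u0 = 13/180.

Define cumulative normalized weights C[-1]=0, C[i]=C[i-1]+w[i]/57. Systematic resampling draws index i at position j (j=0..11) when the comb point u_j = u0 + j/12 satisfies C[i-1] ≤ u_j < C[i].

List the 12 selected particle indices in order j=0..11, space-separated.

C = [1/19, 8/57, 4/19, 13/57, 6/19, 9/19, 10/19, 2/3, 46/57, 52/57, 56/57, 1]
j=0: u_0=13/180 ∈ [1/19, 8/57) → index 1
j=1: u_1=7/45 ∈ [8/57, 4/19) → index 2
j=2: u_2=43/180 ∈ [13/57, 6/19) → index 4
j=3: u_3=29/90 ∈ [6/19, 9/19) → index 5
j=4: u_4=73/180 ∈ [6/19, 9/19) → index 5
j=5: u_5=22/45 ∈ [9/19, 10/19) → index 6
j=6: u_6=103/180 ∈ [10/19, 2/3) → index 7
j=7: u_7=59/90 ∈ [10/19, 2/3) → index 7
j=8: u_8=133/180 ∈ [2/3, 46/57) → index 8
j=9: u_9=37/45 ∈ [46/57, 52/57) → index 9
j=10: u_10=163/180 ∈ [46/57, 52/57) → index 9
j=11: u_11=89/90 ∈ [56/57, 1) → index 11

1 2 4 5 5 6 7 7 8 9 9 11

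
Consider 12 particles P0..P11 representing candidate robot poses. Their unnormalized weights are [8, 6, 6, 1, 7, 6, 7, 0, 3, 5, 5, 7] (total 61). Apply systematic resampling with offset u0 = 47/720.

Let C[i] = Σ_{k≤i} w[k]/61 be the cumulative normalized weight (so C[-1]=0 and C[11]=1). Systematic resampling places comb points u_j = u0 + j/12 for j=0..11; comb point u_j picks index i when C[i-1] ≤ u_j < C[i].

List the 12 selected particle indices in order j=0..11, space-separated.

0 1 2 2 4 5 6 6 9 10 11 11

C = [8/61, 14/61, 20/61, 21/61, 28/61, 34/61, 41/61, 41/61, 44/61, 49/61, 54/61, 1]
j=0: u_0=47/720 ∈ [0, 8/61) → index 0
j=1: u_1=107/720 ∈ [8/61, 14/61) → index 1
j=2: u_2=167/720 ∈ [14/61, 20/61) → index 2
j=3: u_3=227/720 ∈ [14/61, 20/61) → index 2
j=4: u_4=287/720 ∈ [21/61, 28/61) → index 4
j=5: u_5=347/720 ∈ [28/61, 34/61) → index 5
j=6: u_6=407/720 ∈ [34/61, 41/61) → index 6
j=7: u_7=467/720 ∈ [34/61, 41/61) → index 6
j=8: u_8=527/720 ∈ [44/61, 49/61) → index 9
j=9: u_9=587/720 ∈ [49/61, 54/61) → index 10
j=10: u_10=647/720 ∈ [54/61, 1) → index 11
j=11: u_11=707/720 ∈ [54/61, 1) → index 11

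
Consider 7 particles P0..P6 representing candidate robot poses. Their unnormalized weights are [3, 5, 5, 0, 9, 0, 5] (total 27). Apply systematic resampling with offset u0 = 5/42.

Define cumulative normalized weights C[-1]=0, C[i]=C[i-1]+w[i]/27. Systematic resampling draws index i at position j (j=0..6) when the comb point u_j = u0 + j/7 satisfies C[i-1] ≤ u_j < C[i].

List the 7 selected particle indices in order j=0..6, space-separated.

1 1 2 4 4 6 6

C = [1/9, 8/27, 13/27, 13/27, 22/27, 22/27, 1]
j=0: u_0=5/42 ∈ [1/9, 8/27) → index 1
j=1: u_1=11/42 ∈ [1/9, 8/27) → index 1
j=2: u_2=17/42 ∈ [8/27, 13/27) → index 2
j=3: u_3=23/42 ∈ [13/27, 22/27) → index 4
j=4: u_4=29/42 ∈ [13/27, 22/27) → index 4
j=5: u_5=5/6 ∈ [22/27, 1) → index 6
j=6: u_6=41/42 ∈ [22/27, 1) → index 6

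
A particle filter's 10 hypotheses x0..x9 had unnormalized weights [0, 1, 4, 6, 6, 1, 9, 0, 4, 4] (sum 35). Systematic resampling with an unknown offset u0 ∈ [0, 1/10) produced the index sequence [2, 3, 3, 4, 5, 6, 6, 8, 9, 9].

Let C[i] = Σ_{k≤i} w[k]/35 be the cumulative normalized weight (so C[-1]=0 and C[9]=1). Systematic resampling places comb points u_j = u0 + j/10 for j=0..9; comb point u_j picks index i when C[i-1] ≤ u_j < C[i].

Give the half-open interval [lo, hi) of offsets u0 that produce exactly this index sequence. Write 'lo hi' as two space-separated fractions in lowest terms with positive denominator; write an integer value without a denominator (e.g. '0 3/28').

3/35 1/10

C = [0, 1/35, 1/7, 11/35, 17/35, 18/35, 27/35, 27/35, 31/35, 1]
j=0 picked index 2: u0 ∈ [1/35, 1/7)
j=1 picked index 3: u0 ∈ [3/70, 3/14)
j=2 picked index 3: u0 ∈ [-2/35, 4/35)
j=3 picked index 4: u0 ∈ [1/70, 13/70)
j=4 picked index 5: u0 ∈ [3/35, 4/35)
j=5 picked index 6: u0 ∈ [1/70, 19/70)
j=6 picked index 6: u0 ∈ [-3/35, 6/35)
j=7 picked index 8: u0 ∈ [1/14, 13/70)
j=8 picked index 9: u0 ∈ [3/35, 1/5)
j=9 picked index 9: u0 ∈ [-1/70, 1/10)
intersection: [3/35, 1/10)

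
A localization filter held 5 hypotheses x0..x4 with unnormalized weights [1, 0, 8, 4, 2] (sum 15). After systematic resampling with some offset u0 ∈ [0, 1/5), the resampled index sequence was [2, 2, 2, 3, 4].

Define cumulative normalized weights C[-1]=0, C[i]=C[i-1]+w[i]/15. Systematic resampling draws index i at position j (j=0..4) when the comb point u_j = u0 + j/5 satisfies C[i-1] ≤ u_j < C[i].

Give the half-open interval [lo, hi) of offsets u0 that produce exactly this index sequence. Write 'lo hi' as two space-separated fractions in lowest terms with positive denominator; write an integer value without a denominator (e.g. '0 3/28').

C = [1/15, 1/15, 3/5, 13/15, 1]
j=0 picked index 2: u0 ∈ [1/15, 3/5)
j=1 picked index 2: u0 ∈ [-2/15, 2/5)
j=2 picked index 2: u0 ∈ [-1/3, 1/5)
j=3 picked index 3: u0 ∈ [0, 4/15)
j=4 picked index 4: u0 ∈ [1/15, 1/5)
intersection: [1/15, 1/5)

1/15 1/5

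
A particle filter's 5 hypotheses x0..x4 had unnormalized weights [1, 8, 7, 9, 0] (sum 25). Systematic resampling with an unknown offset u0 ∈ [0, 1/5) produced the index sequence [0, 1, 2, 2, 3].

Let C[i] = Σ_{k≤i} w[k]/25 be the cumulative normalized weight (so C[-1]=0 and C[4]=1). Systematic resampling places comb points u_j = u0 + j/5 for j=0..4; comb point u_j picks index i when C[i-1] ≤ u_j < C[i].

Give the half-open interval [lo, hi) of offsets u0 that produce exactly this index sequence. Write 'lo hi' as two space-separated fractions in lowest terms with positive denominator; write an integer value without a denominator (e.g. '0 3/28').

C = [1/25, 9/25, 16/25, 1, 1]
j=0 picked index 0: u0 ∈ [0, 1/25)
j=1 picked index 1: u0 ∈ [-4/25, 4/25)
j=2 picked index 2: u0 ∈ [-1/25, 6/25)
j=3 picked index 2: u0 ∈ [-6/25, 1/25)
j=4 picked index 3: u0 ∈ [-4/25, 1/5)
intersection: [0, 1/25)

0 1/25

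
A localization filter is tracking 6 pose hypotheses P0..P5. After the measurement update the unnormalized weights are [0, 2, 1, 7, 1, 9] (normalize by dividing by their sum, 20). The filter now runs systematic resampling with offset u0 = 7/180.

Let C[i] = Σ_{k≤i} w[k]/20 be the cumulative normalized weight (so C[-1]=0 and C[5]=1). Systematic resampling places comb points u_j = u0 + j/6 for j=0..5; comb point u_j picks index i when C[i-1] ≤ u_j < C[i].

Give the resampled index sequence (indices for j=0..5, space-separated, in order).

C = [0, 1/10, 3/20, 1/2, 11/20, 1]
j=0: u_0=7/180 ∈ [0, 1/10) → index 1
j=1: u_1=37/180 ∈ [3/20, 1/2) → index 3
j=2: u_2=67/180 ∈ [3/20, 1/2) → index 3
j=3: u_3=97/180 ∈ [1/2, 11/20) → index 4
j=4: u_4=127/180 ∈ [11/20, 1) → index 5
j=5: u_5=157/180 ∈ [11/20, 1) → index 5

1 3 3 4 5 5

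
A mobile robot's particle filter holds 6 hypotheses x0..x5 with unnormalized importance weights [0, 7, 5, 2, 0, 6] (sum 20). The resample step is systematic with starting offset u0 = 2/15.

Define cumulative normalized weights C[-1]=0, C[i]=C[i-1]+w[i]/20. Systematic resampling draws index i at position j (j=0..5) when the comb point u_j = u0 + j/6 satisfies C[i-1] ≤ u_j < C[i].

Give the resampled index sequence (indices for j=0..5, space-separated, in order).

1 1 2 3 5 5

C = [0, 7/20, 3/5, 7/10, 7/10, 1]
j=0: u_0=2/15 ∈ [0, 7/20) → index 1
j=1: u_1=3/10 ∈ [0, 7/20) → index 1
j=2: u_2=7/15 ∈ [7/20, 3/5) → index 2
j=3: u_3=19/30 ∈ [3/5, 7/10) → index 3
j=4: u_4=4/5 ∈ [7/10, 1) → index 5
j=5: u_5=29/30 ∈ [7/10, 1) → index 5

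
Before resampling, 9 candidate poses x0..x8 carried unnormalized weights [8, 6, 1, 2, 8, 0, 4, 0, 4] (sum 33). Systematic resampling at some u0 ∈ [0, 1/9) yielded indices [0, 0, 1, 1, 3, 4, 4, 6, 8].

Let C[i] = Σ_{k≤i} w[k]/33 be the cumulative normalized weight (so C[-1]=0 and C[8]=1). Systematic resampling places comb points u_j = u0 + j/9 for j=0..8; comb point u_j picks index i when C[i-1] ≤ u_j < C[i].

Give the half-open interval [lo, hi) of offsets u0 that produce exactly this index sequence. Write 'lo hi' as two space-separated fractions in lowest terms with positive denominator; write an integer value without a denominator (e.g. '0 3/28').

2/99 7/99

C = [8/33, 14/33, 5/11, 17/33, 25/33, 25/33, 29/33, 29/33, 1]
j=0 picked index 0: u0 ∈ [0, 8/33)
j=1 picked index 0: u0 ∈ [-1/9, 13/99)
j=2 picked index 1: u0 ∈ [2/99, 20/99)
j=3 picked index 1: u0 ∈ [-1/11, 1/11)
j=4 picked index 3: u0 ∈ [1/99, 7/99)
j=5 picked index 4: u0 ∈ [-4/99, 20/99)
j=6 picked index 4: u0 ∈ [-5/33, 1/11)
j=7 picked index 6: u0 ∈ [-2/99, 10/99)
j=8 picked index 8: u0 ∈ [-1/99, 1/9)
intersection: [2/99, 7/99)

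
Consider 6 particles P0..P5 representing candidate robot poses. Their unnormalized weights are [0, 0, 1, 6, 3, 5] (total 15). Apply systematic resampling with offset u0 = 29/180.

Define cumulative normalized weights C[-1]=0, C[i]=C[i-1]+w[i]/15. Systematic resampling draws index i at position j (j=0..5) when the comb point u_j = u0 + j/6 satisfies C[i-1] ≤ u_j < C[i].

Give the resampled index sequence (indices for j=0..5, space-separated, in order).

C = [0, 0, 1/15, 7/15, 2/3, 1]
j=0: u_0=29/180 ∈ [1/15, 7/15) → index 3
j=1: u_1=59/180 ∈ [1/15, 7/15) → index 3
j=2: u_2=89/180 ∈ [7/15, 2/3) → index 4
j=3: u_3=119/180 ∈ [7/15, 2/3) → index 4
j=4: u_4=149/180 ∈ [2/3, 1) → index 5
j=5: u_5=179/180 ∈ [2/3, 1) → index 5

3 3 4 4 5 5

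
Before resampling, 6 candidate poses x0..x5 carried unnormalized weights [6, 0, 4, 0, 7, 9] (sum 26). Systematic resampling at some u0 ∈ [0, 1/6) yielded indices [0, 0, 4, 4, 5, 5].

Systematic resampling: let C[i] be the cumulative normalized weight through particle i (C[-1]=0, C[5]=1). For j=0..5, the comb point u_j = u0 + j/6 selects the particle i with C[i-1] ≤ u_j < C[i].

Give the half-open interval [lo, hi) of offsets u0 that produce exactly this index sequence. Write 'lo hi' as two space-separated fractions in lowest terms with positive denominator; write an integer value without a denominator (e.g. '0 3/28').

C = [3/13, 3/13, 5/13, 5/13, 17/26, 1]
j=0 picked index 0: u0 ∈ [0, 3/13)
j=1 picked index 0: u0 ∈ [-1/6, 5/78)
j=2 picked index 4: u0 ∈ [2/39, 25/78)
j=3 picked index 4: u0 ∈ [-3/26, 2/13)
j=4 picked index 5: u0 ∈ [-1/78, 1/3)
j=5 picked index 5: u0 ∈ [-7/39, 1/6)
intersection: [2/39, 5/78)

2/39 5/78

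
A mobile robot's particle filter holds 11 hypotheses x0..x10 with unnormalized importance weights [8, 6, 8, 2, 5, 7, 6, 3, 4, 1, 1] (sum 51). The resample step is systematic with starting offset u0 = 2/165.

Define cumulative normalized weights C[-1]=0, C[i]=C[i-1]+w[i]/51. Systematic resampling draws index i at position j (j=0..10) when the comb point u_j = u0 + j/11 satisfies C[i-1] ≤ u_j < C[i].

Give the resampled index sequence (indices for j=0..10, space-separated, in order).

C = [8/51, 14/51, 22/51, 8/17, 29/51, 12/17, 14/17, 15/17, 49/51, 50/51, 1]
j=0: u_0=2/165 ∈ [0, 8/51) → index 0
j=1: u_1=17/165 ∈ [0, 8/51) → index 0
j=2: u_2=32/165 ∈ [8/51, 14/51) → index 1
j=3: u_3=47/165 ∈ [14/51, 22/51) → index 2
j=4: u_4=62/165 ∈ [14/51, 22/51) → index 2
j=5: u_5=7/15 ∈ [22/51, 8/17) → index 3
j=6: u_6=92/165 ∈ [8/17, 29/51) → index 4
j=7: u_7=107/165 ∈ [29/51, 12/17) → index 5
j=8: u_8=122/165 ∈ [12/17, 14/17) → index 6
j=9: u_9=137/165 ∈ [14/17, 15/17) → index 7
j=10: u_10=152/165 ∈ [15/17, 49/51) → index 8

0 0 1 2 2 3 4 5 6 7 8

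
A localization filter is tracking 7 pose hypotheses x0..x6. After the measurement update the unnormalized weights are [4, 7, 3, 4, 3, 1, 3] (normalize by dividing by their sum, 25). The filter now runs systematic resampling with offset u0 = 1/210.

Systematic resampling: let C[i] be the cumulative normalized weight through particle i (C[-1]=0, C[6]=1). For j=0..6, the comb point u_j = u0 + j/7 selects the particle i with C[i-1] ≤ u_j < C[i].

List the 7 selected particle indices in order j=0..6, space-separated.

C = [4/25, 11/25, 14/25, 18/25, 21/25, 22/25, 1]
j=0: u_0=1/210 ∈ [0, 4/25) → index 0
j=1: u_1=31/210 ∈ [0, 4/25) → index 0
j=2: u_2=61/210 ∈ [4/25, 11/25) → index 1
j=3: u_3=13/30 ∈ [4/25, 11/25) → index 1
j=4: u_4=121/210 ∈ [14/25, 18/25) → index 3
j=5: u_5=151/210 ∈ [14/25, 18/25) → index 3
j=6: u_6=181/210 ∈ [21/25, 22/25) → index 5

0 0 1 1 3 3 5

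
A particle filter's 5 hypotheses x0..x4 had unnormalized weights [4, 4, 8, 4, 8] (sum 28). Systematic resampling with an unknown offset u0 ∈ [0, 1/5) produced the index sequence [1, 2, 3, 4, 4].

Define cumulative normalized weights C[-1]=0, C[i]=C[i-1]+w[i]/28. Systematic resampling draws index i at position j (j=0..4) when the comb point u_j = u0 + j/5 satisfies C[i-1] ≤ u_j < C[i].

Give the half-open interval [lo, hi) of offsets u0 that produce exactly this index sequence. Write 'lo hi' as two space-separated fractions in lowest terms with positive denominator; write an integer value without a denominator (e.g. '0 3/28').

6/35 1/5

C = [1/7, 2/7, 4/7, 5/7, 1]
j=0 picked index 1: u0 ∈ [1/7, 2/7)
j=1 picked index 2: u0 ∈ [3/35, 13/35)
j=2 picked index 3: u0 ∈ [6/35, 11/35)
j=3 picked index 4: u0 ∈ [4/35, 2/5)
j=4 picked index 4: u0 ∈ [-3/35, 1/5)
intersection: [6/35, 1/5)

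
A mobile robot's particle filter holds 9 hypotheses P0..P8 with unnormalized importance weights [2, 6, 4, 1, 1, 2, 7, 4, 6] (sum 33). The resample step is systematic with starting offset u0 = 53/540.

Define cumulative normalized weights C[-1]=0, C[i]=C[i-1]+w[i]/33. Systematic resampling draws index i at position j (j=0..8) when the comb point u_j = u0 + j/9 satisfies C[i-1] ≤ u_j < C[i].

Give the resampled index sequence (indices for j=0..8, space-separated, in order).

1 1 2 5 6 6 7 8 8

C = [2/33, 8/33, 4/11, 13/33, 14/33, 16/33, 23/33, 9/11, 1]
j=0: u_0=53/540 ∈ [2/33, 8/33) → index 1
j=1: u_1=113/540 ∈ [2/33, 8/33) → index 1
j=2: u_2=173/540 ∈ [8/33, 4/11) → index 2
j=3: u_3=233/540 ∈ [14/33, 16/33) → index 5
j=4: u_4=293/540 ∈ [16/33, 23/33) → index 6
j=5: u_5=353/540 ∈ [16/33, 23/33) → index 6
j=6: u_6=413/540 ∈ [23/33, 9/11) → index 7
j=7: u_7=473/540 ∈ [9/11, 1) → index 8
j=8: u_8=533/540 ∈ [9/11, 1) → index 8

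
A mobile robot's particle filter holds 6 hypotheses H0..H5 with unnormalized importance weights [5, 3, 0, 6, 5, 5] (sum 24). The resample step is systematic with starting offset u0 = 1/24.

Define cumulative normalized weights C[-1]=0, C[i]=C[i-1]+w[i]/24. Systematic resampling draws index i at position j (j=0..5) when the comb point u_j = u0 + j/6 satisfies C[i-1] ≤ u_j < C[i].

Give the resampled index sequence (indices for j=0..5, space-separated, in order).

C = [5/24, 1/3, 1/3, 7/12, 19/24, 1]
j=0: u_0=1/24 ∈ [0, 5/24) → index 0
j=1: u_1=5/24 ∈ [5/24, 1/3) → index 1
j=2: u_2=3/8 ∈ [1/3, 7/12) → index 3
j=3: u_3=13/24 ∈ [1/3, 7/12) → index 3
j=4: u_4=17/24 ∈ [7/12, 19/24) → index 4
j=5: u_5=7/8 ∈ [19/24, 1) → index 5

0 1 3 3 4 5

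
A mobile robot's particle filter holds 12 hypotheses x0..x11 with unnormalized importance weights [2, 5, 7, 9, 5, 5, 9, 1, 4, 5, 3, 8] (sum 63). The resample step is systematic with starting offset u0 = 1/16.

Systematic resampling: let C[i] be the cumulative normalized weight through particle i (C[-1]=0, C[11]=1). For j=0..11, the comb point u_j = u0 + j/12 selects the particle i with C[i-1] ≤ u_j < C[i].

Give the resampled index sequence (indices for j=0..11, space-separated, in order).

C = [2/63, 1/9, 2/9, 23/63, 4/9, 11/21, 2/3, 43/63, 47/63, 52/63, 55/63, 1]
j=0: u_0=1/16 ∈ [2/63, 1/9) → index 1
j=1: u_1=7/48 ∈ [1/9, 2/9) → index 2
j=2: u_2=11/48 ∈ [2/9, 23/63) → index 3
j=3: u_3=5/16 ∈ [2/9, 23/63) → index 3
j=4: u_4=19/48 ∈ [23/63, 4/9) → index 4
j=5: u_5=23/48 ∈ [4/9, 11/21) → index 5
j=6: u_6=9/16 ∈ [11/21, 2/3) → index 6
j=7: u_7=31/48 ∈ [11/21, 2/3) → index 6
j=8: u_8=35/48 ∈ [43/63, 47/63) → index 8
j=9: u_9=13/16 ∈ [47/63, 52/63) → index 9
j=10: u_10=43/48 ∈ [55/63, 1) → index 11
j=11: u_11=47/48 ∈ [55/63, 1) → index 11

1 2 3 3 4 5 6 6 8 9 11 11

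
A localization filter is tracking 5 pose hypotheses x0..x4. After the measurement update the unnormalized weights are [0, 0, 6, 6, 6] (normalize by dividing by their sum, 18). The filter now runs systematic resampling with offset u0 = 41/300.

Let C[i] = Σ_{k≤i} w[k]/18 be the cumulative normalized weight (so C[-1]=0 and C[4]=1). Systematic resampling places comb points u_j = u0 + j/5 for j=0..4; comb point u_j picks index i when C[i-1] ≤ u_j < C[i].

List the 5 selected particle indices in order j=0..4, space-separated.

2 3 3 4 4

C = [0, 0, 1/3, 2/3, 1]
j=0: u_0=41/300 ∈ [0, 1/3) → index 2
j=1: u_1=101/300 ∈ [1/3, 2/3) → index 3
j=2: u_2=161/300 ∈ [1/3, 2/3) → index 3
j=3: u_3=221/300 ∈ [2/3, 1) → index 4
j=4: u_4=281/300 ∈ [2/3, 1) → index 4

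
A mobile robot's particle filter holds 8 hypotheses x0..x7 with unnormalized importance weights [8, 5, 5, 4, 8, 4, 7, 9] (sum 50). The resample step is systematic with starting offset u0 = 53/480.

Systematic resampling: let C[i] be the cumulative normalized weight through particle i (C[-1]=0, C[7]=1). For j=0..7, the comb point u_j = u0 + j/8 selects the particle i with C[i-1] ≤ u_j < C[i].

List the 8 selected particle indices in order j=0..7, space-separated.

C = [4/25, 13/50, 9/25, 11/25, 3/5, 17/25, 41/50, 1]
j=0: u_0=53/480 ∈ [0, 4/25) → index 0
j=1: u_1=113/480 ∈ [4/25, 13/50) → index 1
j=2: u_2=173/480 ∈ [9/25, 11/25) → index 3
j=3: u_3=233/480 ∈ [11/25, 3/5) → index 4
j=4: u_4=293/480 ∈ [3/5, 17/25) → index 5
j=5: u_5=353/480 ∈ [17/25, 41/50) → index 6
j=6: u_6=413/480 ∈ [41/50, 1) → index 7
j=7: u_7=473/480 ∈ [41/50, 1) → index 7

0 1 3 4 5 6 7 7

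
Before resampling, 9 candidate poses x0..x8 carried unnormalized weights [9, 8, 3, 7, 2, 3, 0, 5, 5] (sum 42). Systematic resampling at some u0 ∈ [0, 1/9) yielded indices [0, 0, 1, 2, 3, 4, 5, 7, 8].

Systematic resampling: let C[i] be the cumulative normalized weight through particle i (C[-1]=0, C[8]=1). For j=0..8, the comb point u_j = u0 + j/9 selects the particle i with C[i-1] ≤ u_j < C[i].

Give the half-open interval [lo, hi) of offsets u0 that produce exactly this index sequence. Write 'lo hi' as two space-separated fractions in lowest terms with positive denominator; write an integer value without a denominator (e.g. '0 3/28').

11/126 2/21

C = [3/14, 17/42, 10/21, 9/14, 29/42, 16/21, 16/21, 37/42, 1]
j=0 picked index 0: u0 ∈ [0, 3/14)
j=1 picked index 0: u0 ∈ [-1/9, 13/126)
j=2 picked index 1: u0 ∈ [-1/126, 23/126)
j=3 picked index 2: u0 ∈ [1/14, 1/7)
j=4 picked index 3: u0 ∈ [2/63, 25/126)
j=5 picked index 4: u0 ∈ [11/126, 17/126)
j=6 picked index 5: u0 ∈ [1/42, 2/21)
j=7 picked index 7: u0 ∈ [-1/63, 13/126)
j=8 picked index 8: u0 ∈ [-1/126, 1/9)
intersection: [11/126, 2/21)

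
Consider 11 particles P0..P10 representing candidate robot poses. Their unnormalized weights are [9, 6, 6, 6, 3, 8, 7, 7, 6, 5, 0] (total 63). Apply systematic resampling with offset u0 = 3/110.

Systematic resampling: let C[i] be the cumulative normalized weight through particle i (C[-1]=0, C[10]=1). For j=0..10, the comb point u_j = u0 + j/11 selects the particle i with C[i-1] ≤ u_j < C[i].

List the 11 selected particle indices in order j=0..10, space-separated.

0 0 1 2 3 5 5 6 7 8 9

C = [1/7, 5/21, 1/3, 3/7, 10/21, 38/63, 5/7, 52/63, 58/63, 1, 1]
j=0: u_0=3/110 ∈ [0, 1/7) → index 0
j=1: u_1=13/110 ∈ [0, 1/7) → index 0
j=2: u_2=23/110 ∈ [1/7, 5/21) → index 1
j=3: u_3=3/10 ∈ [5/21, 1/3) → index 2
j=4: u_4=43/110 ∈ [1/3, 3/7) → index 3
j=5: u_5=53/110 ∈ [10/21, 38/63) → index 5
j=6: u_6=63/110 ∈ [10/21, 38/63) → index 5
j=7: u_7=73/110 ∈ [38/63, 5/7) → index 6
j=8: u_8=83/110 ∈ [5/7, 52/63) → index 7
j=9: u_9=93/110 ∈ [52/63, 58/63) → index 8
j=10: u_10=103/110 ∈ [58/63, 1) → index 9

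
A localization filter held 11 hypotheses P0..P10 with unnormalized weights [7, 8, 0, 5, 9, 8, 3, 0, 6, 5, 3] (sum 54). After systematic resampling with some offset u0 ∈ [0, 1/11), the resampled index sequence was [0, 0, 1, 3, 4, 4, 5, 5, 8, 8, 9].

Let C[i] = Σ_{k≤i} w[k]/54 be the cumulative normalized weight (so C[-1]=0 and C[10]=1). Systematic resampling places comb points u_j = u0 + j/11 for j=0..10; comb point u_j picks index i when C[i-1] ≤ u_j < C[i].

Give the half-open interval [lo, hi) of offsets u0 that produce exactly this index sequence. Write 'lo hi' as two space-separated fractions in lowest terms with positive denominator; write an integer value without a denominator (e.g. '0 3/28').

C = [7/54, 5/18, 5/18, 10/27, 29/54, 37/54, 20/27, 20/27, 23/27, 17/18, 1]
j=0 picked index 0: u0 ∈ [0, 7/54)
j=1 picked index 0: u0 ∈ [-1/11, 23/594)
j=2 picked index 1: u0 ∈ [-31/594, 19/198)
j=3 picked index 3: u0 ∈ [1/198, 29/297)
j=4 picked index 4: u0 ∈ [2/297, 103/594)
j=5 picked index 4: u0 ∈ [-25/297, 49/594)
j=6 picked index 5: u0 ∈ [-5/594, 83/594)
j=7 picked index 5: u0 ∈ [-59/594, 29/594)
j=8 picked index 8: u0 ∈ [4/297, 37/297)
j=9 picked index 8: u0 ∈ [-23/297, 10/297)
j=10 picked index 9: u0 ∈ [-17/297, 7/198)
intersection: [4/297, 10/297)

4/297 10/297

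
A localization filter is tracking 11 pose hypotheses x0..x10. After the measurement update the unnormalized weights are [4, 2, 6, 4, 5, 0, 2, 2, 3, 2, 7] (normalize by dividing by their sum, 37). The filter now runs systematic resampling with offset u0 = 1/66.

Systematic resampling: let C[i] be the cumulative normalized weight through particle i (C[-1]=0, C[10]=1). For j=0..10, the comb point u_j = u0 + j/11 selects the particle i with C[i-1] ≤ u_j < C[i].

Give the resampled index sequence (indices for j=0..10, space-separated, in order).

C = [4/37, 6/37, 12/37, 16/37, 21/37, 21/37, 23/37, 25/37, 28/37, 30/37, 1]
j=0: u_0=1/66 ∈ [0, 4/37) → index 0
j=1: u_1=7/66 ∈ [0, 4/37) → index 0
j=2: u_2=13/66 ∈ [6/37, 12/37) → index 2
j=3: u_3=19/66 ∈ [6/37, 12/37) → index 2
j=4: u_4=25/66 ∈ [12/37, 16/37) → index 3
j=5: u_5=31/66 ∈ [16/37, 21/37) → index 4
j=6: u_6=37/66 ∈ [16/37, 21/37) → index 4
j=7: u_7=43/66 ∈ [23/37, 25/37) → index 7
j=8: u_8=49/66 ∈ [25/37, 28/37) → index 8
j=9: u_9=5/6 ∈ [30/37, 1) → index 10
j=10: u_10=61/66 ∈ [30/37, 1) → index 10

0 0 2 2 3 4 4 7 8 10 10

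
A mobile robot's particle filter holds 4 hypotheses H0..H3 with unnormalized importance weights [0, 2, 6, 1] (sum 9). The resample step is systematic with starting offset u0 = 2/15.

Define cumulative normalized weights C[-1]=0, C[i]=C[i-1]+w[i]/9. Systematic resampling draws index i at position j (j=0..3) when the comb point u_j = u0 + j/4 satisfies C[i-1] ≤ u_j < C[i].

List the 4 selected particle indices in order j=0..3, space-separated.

C = [0, 2/9, 8/9, 1]
j=0: u_0=2/15 ∈ [0, 2/9) → index 1
j=1: u_1=23/60 ∈ [2/9, 8/9) → index 2
j=2: u_2=19/30 ∈ [2/9, 8/9) → index 2
j=3: u_3=53/60 ∈ [2/9, 8/9) → index 2

1 2 2 2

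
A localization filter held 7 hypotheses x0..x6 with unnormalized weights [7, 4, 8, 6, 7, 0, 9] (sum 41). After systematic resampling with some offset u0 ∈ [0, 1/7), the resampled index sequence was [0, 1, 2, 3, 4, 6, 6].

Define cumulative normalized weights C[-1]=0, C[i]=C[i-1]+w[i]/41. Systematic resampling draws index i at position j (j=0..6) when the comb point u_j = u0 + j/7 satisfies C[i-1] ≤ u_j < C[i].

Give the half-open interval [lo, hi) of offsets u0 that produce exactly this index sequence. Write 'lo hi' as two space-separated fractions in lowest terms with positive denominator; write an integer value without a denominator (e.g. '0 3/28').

C = [7/41, 11/41, 19/41, 25/41, 32/41, 32/41, 1]
j=0 picked index 0: u0 ∈ [0, 7/41)
j=1 picked index 1: u0 ∈ [8/287, 36/287)
j=2 picked index 2: u0 ∈ [-5/287, 51/287)
j=3 picked index 3: u0 ∈ [10/287, 52/287)
j=4 picked index 4: u0 ∈ [11/287, 60/287)
j=5 picked index 6: u0 ∈ [19/287, 2/7)
j=6 picked index 6: u0 ∈ [-22/287, 1/7)
intersection: [19/287, 36/287)

19/287 36/287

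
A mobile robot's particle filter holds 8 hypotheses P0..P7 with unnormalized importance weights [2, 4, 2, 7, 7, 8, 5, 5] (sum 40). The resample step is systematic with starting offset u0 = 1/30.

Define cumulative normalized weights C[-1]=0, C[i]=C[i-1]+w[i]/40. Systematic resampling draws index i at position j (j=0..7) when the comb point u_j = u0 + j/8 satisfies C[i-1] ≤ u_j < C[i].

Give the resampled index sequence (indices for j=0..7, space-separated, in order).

0 2 3 4 4 5 6 7

C = [1/20, 3/20, 1/5, 3/8, 11/20, 3/4, 7/8, 1]
j=0: u_0=1/30 ∈ [0, 1/20) → index 0
j=1: u_1=19/120 ∈ [3/20, 1/5) → index 2
j=2: u_2=17/60 ∈ [1/5, 3/8) → index 3
j=3: u_3=49/120 ∈ [3/8, 11/20) → index 4
j=4: u_4=8/15 ∈ [3/8, 11/20) → index 4
j=5: u_5=79/120 ∈ [11/20, 3/4) → index 5
j=6: u_6=47/60 ∈ [3/4, 7/8) → index 6
j=7: u_7=109/120 ∈ [7/8, 1) → index 7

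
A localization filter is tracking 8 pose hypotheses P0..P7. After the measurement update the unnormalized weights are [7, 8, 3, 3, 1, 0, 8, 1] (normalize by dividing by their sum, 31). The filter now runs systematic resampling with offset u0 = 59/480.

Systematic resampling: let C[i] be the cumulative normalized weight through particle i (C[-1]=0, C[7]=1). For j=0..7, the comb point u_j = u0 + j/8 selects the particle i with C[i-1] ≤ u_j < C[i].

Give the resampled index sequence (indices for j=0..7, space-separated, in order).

0 1 1 2 3 6 6 7

C = [7/31, 15/31, 18/31, 21/31, 22/31, 22/31, 30/31, 1]
j=0: u_0=59/480 ∈ [0, 7/31) → index 0
j=1: u_1=119/480 ∈ [7/31, 15/31) → index 1
j=2: u_2=179/480 ∈ [7/31, 15/31) → index 1
j=3: u_3=239/480 ∈ [15/31, 18/31) → index 2
j=4: u_4=299/480 ∈ [18/31, 21/31) → index 3
j=5: u_5=359/480 ∈ [22/31, 30/31) → index 6
j=6: u_6=419/480 ∈ [22/31, 30/31) → index 6
j=7: u_7=479/480 ∈ [30/31, 1) → index 7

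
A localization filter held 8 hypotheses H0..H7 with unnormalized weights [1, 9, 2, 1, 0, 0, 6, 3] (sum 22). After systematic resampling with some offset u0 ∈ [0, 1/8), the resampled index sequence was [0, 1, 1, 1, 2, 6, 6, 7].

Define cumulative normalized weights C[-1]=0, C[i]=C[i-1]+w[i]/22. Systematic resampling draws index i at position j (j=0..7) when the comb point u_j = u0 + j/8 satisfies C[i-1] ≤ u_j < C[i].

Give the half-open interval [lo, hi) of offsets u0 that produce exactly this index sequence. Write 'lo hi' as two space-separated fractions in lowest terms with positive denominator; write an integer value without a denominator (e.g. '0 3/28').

0 1/22

C = [1/22, 5/11, 6/11, 13/22, 13/22, 13/22, 19/22, 1]
j=0 picked index 0: u0 ∈ [0, 1/22)
j=1 picked index 1: u0 ∈ [-7/88, 29/88)
j=2 picked index 1: u0 ∈ [-9/44, 9/44)
j=3 picked index 1: u0 ∈ [-29/88, 7/88)
j=4 picked index 2: u0 ∈ [-1/22, 1/22)
j=5 picked index 6: u0 ∈ [-3/88, 21/88)
j=6 picked index 6: u0 ∈ [-7/44, 5/44)
j=7 picked index 7: u0 ∈ [-1/88, 1/8)
intersection: [0, 1/22)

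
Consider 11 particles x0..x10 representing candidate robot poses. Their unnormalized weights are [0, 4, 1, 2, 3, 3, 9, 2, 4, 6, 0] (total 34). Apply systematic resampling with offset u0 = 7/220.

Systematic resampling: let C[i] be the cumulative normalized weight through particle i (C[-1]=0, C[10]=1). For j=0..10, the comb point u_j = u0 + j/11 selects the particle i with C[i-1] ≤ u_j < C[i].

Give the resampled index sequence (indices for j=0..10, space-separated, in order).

C = [0, 2/17, 5/34, 7/34, 5/17, 13/34, 11/17, 12/17, 14/17, 1, 1]
j=0: u_0=7/220 ∈ [0, 2/17) → index 1
j=1: u_1=27/220 ∈ [2/17, 5/34) → index 2
j=2: u_2=47/220 ∈ [7/34, 5/17) → index 4
j=3: u_3=67/220 ∈ [5/17, 13/34) → index 5
j=4: u_4=87/220 ∈ [13/34, 11/17) → index 6
j=5: u_5=107/220 ∈ [13/34, 11/17) → index 6
j=6: u_6=127/220 ∈ [13/34, 11/17) → index 6
j=7: u_7=147/220 ∈ [11/17, 12/17) → index 7
j=8: u_8=167/220 ∈ [12/17, 14/17) → index 8
j=9: u_9=17/20 ∈ [14/17, 1) → index 9
j=10: u_10=207/220 ∈ [14/17, 1) → index 9

1 2 4 5 6 6 6 7 8 9 9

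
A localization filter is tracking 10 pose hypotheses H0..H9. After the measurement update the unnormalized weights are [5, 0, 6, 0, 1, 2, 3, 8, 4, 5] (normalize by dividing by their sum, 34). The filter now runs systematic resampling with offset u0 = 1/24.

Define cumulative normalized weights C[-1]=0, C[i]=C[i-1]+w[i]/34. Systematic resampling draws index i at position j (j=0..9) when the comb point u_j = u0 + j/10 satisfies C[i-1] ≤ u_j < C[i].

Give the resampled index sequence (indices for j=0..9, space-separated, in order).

C = [5/34, 5/34, 11/34, 11/34, 6/17, 7/17, 1/2, 25/34, 29/34, 1]
j=0: u_0=1/24 ∈ [0, 5/34) → index 0
j=1: u_1=17/120 ∈ [0, 5/34) → index 0
j=2: u_2=29/120 ∈ [5/34, 11/34) → index 2
j=3: u_3=41/120 ∈ [11/34, 6/17) → index 4
j=4: u_4=53/120 ∈ [7/17, 1/2) → index 6
j=5: u_5=13/24 ∈ [1/2, 25/34) → index 7
j=6: u_6=77/120 ∈ [1/2, 25/34) → index 7
j=7: u_7=89/120 ∈ [25/34, 29/34) → index 8
j=8: u_8=101/120 ∈ [25/34, 29/34) → index 8
j=9: u_9=113/120 ∈ [29/34, 1) → index 9

0 0 2 4 6 7 7 8 8 9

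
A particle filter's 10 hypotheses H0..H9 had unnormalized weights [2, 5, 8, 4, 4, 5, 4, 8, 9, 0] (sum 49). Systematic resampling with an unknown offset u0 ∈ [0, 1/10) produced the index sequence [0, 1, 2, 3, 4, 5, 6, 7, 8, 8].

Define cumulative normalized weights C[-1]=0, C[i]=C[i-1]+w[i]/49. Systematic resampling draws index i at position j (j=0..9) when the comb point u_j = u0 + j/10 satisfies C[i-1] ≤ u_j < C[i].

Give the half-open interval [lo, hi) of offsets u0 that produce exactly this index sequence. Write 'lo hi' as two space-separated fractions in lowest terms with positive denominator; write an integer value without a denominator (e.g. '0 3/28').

4/245 2/49

C = [2/49, 1/7, 15/49, 19/49, 23/49, 4/7, 32/49, 40/49, 1, 1]
j=0 picked index 0: u0 ∈ [0, 2/49)
j=1 picked index 1: u0 ∈ [-29/490, 3/70)
j=2 picked index 2: u0 ∈ [-2/35, 26/245)
j=3 picked index 3: u0 ∈ [3/490, 43/490)
j=4 picked index 4: u0 ∈ [-3/245, 17/245)
j=5 picked index 5: u0 ∈ [-3/98, 1/14)
j=6 picked index 6: u0 ∈ [-1/35, 13/245)
j=7 picked index 7: u0 ∈ [-23/490, 57/490)
j=8 picked index 8: u0 ∈ [4/245, 1/5)
j=9 picked index 8: u0 ∈ [-41/490, 1/10)
intersection: [4/245, 2/49)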